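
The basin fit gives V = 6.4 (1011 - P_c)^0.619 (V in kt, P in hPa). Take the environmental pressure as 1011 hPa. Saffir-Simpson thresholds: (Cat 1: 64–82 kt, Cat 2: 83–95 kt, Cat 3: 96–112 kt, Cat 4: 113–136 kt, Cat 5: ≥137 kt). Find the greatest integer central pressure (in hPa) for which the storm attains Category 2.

Category 2 begins at V = 83 kt.
Required ΔP = (83/6.4)^(1/0.619) = 12.969^1.616 ≈ 62.79 hPa.
P_c ≤ 1011 − 62.79 = 948.21, so the highest integer P_c is 948 hPa.

948 hPa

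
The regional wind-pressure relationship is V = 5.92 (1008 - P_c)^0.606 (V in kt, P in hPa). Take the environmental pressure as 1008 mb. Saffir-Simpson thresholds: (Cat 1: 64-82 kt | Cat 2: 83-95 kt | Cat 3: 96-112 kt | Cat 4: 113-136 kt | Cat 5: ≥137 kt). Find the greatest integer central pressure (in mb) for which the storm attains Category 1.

957 mb

Category 1 begins at V = 64 kt.
Required ΔP = (64/5.92)^(1/0.606) = 10.811^1.650 ≈ 50.82 mb.
P_c ≤ 1008 − 50.82 = 957.18, so the highest integer P_c is 957 mb.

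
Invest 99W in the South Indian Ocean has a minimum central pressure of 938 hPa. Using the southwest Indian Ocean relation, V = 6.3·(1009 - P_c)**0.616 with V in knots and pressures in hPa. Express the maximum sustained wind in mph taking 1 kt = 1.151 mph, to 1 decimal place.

ΔP = 1009 − 938 = 71 hPa.
V ≈ 6.3 × 71^0.616 = 6.3 × 13.816 ≈ 87.039 kt.
87.039 × 1.151 ≈ 100.18 mph → 100.2 mph.

100.2 mph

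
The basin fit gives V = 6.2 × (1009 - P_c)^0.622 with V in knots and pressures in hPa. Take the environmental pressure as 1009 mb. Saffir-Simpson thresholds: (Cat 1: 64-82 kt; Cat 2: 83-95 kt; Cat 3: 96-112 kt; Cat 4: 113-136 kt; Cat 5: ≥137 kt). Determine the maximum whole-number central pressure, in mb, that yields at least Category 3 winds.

927 mb

Category 3 begins at V = 96 kt.
Required ΔP = (96/6.2)^(1/0.622) = 15.484^1.608 ≈ 81.84 mb.
P_c ≤ 1009 − 81.84 = 927.16, so the highest integer P_c is 927 mb.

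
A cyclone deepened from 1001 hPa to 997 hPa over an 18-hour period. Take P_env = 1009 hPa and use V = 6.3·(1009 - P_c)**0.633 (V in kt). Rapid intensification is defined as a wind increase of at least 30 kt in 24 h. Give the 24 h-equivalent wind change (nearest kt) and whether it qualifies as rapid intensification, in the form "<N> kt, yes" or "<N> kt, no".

V₁: ΔP = 8, V ≈ 6.3 × 8^0.633 ≈ 23.50 kt.
V₂: ΔP = 12, V ≈ 6.3 × 12^0.633 ≈ 30.37 kt.
ΔV over 18 h = 6.87 kt → 24 h equivalent = 6.87 × 24/18 ≈ 9.16 kt.
9 kt < 30 kt ⇒ not rapid intensification.

9 kt, no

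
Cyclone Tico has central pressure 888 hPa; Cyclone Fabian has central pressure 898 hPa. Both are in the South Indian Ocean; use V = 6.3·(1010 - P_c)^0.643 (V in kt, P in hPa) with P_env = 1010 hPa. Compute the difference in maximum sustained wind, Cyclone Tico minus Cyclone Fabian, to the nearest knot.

Cyclone Tico: ΔP = 122; V ≈ 6.3 × 122^0.643 ≈ 138.32 kt.
Cyclone Fabian: ΔP = 112; V ≈ 6.3 × 112^0.643 ≈ 130.91 kt.
Difference ≈ 138.32 − 130.91 = 7.41 → 7 kt.

7 kt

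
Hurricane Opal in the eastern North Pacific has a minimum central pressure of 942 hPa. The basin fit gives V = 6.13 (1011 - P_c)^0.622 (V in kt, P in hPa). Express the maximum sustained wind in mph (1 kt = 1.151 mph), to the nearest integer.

98 mph

ΔP = 1011 − 942 = 69 hPa.
V ≈ 6.13 × 69^0.622 = 6.13 × 13.924 ≈ 85.354 kt.
85.354 × 1.151 ≈ 98.24 mph → 98 mph.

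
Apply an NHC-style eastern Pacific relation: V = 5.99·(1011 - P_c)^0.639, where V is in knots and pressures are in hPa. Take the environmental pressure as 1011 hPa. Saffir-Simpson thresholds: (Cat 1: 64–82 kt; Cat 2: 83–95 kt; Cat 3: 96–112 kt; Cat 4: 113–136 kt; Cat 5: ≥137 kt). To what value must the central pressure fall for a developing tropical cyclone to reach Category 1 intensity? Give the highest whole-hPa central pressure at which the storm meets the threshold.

Category 1 begins at V = 64 kt.
Required ΔP = (64/5.99)^(1/0.639) = 10.684^1.565 ≈ 40.73 hPa.
P_c ≤ 1011 − 40.73 = 970.27, so the highest integer P_c is 970 hPa.

970 hPa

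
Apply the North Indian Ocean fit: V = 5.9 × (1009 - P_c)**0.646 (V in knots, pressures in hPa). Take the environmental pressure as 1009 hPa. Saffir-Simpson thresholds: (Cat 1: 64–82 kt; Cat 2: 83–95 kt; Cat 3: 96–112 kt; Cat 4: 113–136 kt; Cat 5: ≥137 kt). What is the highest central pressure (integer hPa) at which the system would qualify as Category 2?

949 hPa

Category 2 begins at V = 83 kt.
Required ΔP = (83/5.9)^(1/0.646) = 14.068^1.548 ≈ 59.90 hPa.
P_c ≤ 1009 − 59.90 = 949.10, so the highest integer P_c is 949 hPa.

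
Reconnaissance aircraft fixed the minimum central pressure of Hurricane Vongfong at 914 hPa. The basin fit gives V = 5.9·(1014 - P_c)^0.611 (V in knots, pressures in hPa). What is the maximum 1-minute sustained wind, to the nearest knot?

ΔP = 1014 − 914 = 100 hPa.
100^0.611 ≈ 16.672.
V ≈ 5.9 × 16.672 ≈ 98.4 kt.

98 kt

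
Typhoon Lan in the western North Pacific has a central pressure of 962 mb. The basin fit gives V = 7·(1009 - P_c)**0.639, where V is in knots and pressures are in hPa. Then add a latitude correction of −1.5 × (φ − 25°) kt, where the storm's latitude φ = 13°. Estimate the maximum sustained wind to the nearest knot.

100 kt

ΔP = 1009 − 962 = 47 mb.
47^0.639 ≈ 11.708.
V ≈ 7 × 11.708 ≈ 82.0 kt.
Latitude correction: −1.5 × (13 − 25) = 18 kt.
Corrected V ≈ 100 kt → 100 kt.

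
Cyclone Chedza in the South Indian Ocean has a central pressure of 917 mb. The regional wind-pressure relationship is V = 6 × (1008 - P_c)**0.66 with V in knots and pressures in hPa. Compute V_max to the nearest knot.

ΔP = 1008 − 917 = 91 mb.
91^0.66 ≈ 19.632.
V ≈ 6 × 19.632 ≈ 117.8 kt.

118 kt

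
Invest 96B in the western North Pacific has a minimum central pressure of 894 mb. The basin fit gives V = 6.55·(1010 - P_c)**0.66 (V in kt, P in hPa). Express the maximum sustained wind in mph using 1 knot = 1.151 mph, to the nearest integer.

174 mph

ΔP = 1010 − 894 = 116 mb.
V ≈ 6.55 × 116^0.66 = 6.55 × 23.043 ≈ 150.933 kt.
150.933 × 1.151 ≈ 173.72 mph → 174 mph.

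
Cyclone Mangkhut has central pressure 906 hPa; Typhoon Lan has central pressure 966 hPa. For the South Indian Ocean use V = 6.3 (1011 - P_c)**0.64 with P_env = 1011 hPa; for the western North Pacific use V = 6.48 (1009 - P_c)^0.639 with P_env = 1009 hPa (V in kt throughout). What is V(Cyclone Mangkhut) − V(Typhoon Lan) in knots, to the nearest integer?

Cyclone Mangkhut: ΔP = 105; V ≈ 6.3 × 105^0.64 ≈ 123.85 kt.
Typhoon Lan: ΔP = 43; V ≈ 6.48 × 43^0.639 ≈ 71.67 kt.
Difference ≈ 123.85 − 71.67 = 52.18 → 52 kt.

52 kt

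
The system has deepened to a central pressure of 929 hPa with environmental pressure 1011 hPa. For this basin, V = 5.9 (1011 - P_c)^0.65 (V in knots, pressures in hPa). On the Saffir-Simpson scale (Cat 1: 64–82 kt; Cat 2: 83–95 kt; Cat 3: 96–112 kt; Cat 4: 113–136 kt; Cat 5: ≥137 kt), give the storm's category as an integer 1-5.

ΔP = 1011 − 929 = 82 hPa.
V ≈ 5.9 × 82^0.65 = 5.9 × 17.54 ≈ 103 kt.
103 kt falls in the Category 3 band.

3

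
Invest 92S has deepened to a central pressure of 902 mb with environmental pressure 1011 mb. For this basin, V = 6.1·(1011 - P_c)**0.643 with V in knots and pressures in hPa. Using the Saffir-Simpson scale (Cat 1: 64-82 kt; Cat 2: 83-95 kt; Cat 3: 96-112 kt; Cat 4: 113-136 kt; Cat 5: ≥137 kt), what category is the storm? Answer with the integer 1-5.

4

ΔP = 1011 − 902 = 109 mb.
V ≈ 6.1 × 109^0.643 = 6.1 × 20.42 ≈ 125 kt.
125 kt falls in the Category 4 band.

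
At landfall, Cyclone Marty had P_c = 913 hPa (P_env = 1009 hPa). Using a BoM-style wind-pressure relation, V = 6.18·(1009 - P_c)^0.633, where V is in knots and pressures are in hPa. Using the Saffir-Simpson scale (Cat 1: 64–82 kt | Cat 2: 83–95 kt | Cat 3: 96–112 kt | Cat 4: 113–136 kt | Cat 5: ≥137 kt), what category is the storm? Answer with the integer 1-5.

ΔP = 1009 − 913 = 96 hPa.
V ≈ 6.18 × 96^0.633 = 6.18 × 17.98 ≈ 111 kt.
111 kt falls in the Category 3 band.

3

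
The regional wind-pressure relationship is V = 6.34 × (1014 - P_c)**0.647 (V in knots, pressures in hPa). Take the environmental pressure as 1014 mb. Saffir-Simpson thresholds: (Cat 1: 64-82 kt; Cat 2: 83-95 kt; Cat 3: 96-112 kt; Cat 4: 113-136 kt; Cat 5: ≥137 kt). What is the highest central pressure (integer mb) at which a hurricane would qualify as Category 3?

Category 3 begins at V = 96 kt.
Required ΔP = (96/6.34)^(1/0.647) = 15.142^1.546 ≈ 66.69 mb.
P_c ≤ 1014 − 66.69 = 947.31, so the highest integer P_c is 947 mb.

947 mb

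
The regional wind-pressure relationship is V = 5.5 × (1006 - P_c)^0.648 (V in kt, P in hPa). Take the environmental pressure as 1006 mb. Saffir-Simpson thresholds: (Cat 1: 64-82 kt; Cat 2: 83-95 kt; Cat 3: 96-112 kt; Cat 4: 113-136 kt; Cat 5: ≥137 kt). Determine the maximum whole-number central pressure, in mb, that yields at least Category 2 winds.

Category 2 begins at V = 83 kt.
Required ΔP = (83/5.5)^(1/0.648) = 15.091^1.543 ≈ 65.92 mb.
P_c ≤ 1006 − 65.92 = 940.08, so the highest integer P_c is 940 mb.

940 mb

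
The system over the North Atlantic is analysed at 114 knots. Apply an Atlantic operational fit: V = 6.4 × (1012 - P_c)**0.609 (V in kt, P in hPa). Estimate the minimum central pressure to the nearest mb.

899 mb

ΔP = (V / 6.4)^(1/0.609) = (114/6.4)^1.642.
114/6.4 = 17.812; 17.812^1.642 ≈ 113.17 mb.
P_c = 1012 − 113.17 = 898.83 ≈ 899 mb.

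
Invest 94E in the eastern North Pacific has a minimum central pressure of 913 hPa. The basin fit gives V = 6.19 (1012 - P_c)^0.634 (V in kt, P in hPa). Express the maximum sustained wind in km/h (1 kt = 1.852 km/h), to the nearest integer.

211 km/h

ΔP = 1012 − 913 = 99 hPa.
V ≈ 6.19 × 99^0.634 = 6.19 × 18.418 ≈ 114.005 kt.
114.005 × 1.852 ≈ 211.14 km/h → 211 km/h.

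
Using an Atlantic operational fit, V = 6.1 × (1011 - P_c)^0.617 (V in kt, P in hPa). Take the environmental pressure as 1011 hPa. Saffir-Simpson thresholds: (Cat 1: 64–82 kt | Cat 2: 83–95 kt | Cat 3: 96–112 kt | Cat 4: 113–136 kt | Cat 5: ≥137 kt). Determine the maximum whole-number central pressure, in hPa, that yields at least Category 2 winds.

Category 2 begins at V = 83 kt.
Required ΔP = (83/6.1)^(1/0.617) = 13.607^1.621 ≈ 68.79 hPa.
P_c ≤ 1011 − 68.79 = 942.21, so the highest integer P_c is 942 hPa.

942 hPa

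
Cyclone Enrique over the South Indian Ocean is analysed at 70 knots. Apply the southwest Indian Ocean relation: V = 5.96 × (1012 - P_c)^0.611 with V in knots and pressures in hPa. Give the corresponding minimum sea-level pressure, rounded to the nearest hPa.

956 hPa

ΔP = (V / 5.96)^(1/0.611) = (70/5.96)^1.637.
70/5.96 = 11.745; 11.745^1.637 ≈ 56.36 hPa.
P_c = 1012 − 56.36 = 955.64 ≈ 956 hPa.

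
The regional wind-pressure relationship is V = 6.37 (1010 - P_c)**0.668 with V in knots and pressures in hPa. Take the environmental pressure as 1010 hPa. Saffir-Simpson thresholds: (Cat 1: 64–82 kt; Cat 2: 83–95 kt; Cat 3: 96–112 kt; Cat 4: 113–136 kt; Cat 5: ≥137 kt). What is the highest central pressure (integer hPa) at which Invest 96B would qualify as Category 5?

Category 5 begins at V = 137 kt.
Required ΔP = (137/6.37)^(1/0.668) = 21.507^1.497 ≈ 98.83 hPa.
P_c ≤ 1010 − 98.83 = 911.17, so the highest integer P_c is 911 hPa.

911 hPa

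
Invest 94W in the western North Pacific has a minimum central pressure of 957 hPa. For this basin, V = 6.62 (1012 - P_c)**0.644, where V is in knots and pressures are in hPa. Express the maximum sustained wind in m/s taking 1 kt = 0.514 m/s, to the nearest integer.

ΔP = 1012 − 957 = 55 hPa.
V ≈ 6.62 × 55^0.644 = 6.62 × 13.207 ≈ 87.428 kt.
87.428 × 0.514 ≈ 44.94 m/s → 45 m/s.

45 m/s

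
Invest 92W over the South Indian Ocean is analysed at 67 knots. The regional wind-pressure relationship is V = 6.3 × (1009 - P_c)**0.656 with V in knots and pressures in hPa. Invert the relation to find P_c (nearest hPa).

972 hPa

ΔP = (V / 6.3)^(1/0.656) = (67/6.3)^1.524.
67/6.3 = 10.635; 10.635^1.524 ≈ 36.74 hPa.
P_c = 1009 − 36.74 = 972.26 ≈ 972 hPa.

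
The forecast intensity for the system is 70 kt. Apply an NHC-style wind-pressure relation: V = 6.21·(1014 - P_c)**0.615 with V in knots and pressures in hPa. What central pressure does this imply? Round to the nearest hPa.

963 hPa

ΔP = (V / 6.21)^(1/0.615) = (70/6.21)^1.626.
70/6.21 = 11.272; 11.272^1.626 ≈ 51.35 hPa.
P_c = 1014 − 51.35 = 962.65 ≈ 963 hPa.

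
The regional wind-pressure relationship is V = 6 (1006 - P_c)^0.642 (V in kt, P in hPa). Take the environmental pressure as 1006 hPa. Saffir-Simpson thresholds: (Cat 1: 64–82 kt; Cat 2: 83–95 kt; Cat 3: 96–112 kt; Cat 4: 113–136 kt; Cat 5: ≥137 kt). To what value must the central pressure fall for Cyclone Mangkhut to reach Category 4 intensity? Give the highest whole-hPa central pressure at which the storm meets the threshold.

Category 4 begins at V = 113 kt.
Required ΔP = (113/6)^(1/0.642) = 18.833^1.558 ≈ 96.80 hPa.
P_c ≤ 1006 − 96.80 = 909.20, so the highest integer P_c is 909 hPa.

909 hPa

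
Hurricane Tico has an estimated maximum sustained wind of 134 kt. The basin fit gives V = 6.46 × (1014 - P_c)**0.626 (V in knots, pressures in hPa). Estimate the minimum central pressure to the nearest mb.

ΔP = (V / 6.46)^(1/0.626) = (134/6.46)^1.597.
134/6.46 = 20.743; 20.743^1.597 ≈ 126.95 mb.
P_c = 1014 − 126.95 = 887.05 ≈ 887 mb.

887 mb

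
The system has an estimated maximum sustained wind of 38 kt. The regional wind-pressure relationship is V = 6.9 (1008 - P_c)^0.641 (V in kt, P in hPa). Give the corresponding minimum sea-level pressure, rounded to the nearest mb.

ΔP = (V / 6.9)^(1/0.641) = (38/6.9)^1.560.
38/6.9 = 5.507; 5.507^1.560 ≈ 14.32 mb.
P_c = 1008 − 14.32 = 993.68 ≈ 994 mb.

994 mb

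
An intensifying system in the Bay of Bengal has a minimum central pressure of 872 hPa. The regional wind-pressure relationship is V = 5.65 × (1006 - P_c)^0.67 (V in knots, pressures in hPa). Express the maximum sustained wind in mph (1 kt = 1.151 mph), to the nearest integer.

ΔP = 1006 − 872 = 134 hPa.
V ≈ 5.65 × 134^0.67 = 5.65 × 26.617 ≈ 150.386 kt.
150.386 × 1.151 ≈ 173.09 mph → 173 mph.

173 mph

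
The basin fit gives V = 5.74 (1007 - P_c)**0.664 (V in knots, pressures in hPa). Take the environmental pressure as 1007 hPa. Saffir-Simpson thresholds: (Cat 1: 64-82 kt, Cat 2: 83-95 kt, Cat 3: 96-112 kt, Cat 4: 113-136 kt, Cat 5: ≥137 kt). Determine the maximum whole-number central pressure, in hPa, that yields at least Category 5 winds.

888 hPa

Category 5 begins at V = 137 kt.
Required ΔP = (137/5.74)^(1/0.664) = 23.868^1.506 ≈ 118.85 hPa.
P_c ≤ 1007 − 118.85 = 888.15, so the highest integer P_c is 888 hPa.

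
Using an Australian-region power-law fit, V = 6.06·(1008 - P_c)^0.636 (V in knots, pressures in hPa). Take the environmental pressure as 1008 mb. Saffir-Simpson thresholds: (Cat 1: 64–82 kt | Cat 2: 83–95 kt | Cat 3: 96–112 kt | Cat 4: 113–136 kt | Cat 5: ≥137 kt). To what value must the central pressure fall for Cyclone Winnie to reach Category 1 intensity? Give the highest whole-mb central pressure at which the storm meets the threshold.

Category 1 begins at V = 64 kt.
Required ΔP = (64/6.06)^(1/0.636) = 10.561^1.572 ≈ 40.70 mb.
P_c ≤ 1008 − 40.70 = 967.30, so the highest integer P_c is 967 mb.

967 mb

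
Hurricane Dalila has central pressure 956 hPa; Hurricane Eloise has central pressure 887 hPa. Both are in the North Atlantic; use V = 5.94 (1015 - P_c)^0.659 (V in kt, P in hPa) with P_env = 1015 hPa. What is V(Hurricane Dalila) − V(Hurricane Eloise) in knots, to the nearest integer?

-58 kt

Hurricane Dalila: ΔP = 59; V ≈ 5.94 × 59^0.659 ≈ 87.25 kt.
Hurricane Eloise: ΔP = 128; V ≈ 5.94 × 128^0.659 ≈ 145.36 kt.
Difference ≈ 87.25 − 145.36 = -58.11 → -58 kt.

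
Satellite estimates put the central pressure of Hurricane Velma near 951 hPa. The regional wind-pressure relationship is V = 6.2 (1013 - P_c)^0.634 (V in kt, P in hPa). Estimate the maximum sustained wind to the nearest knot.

85 kt

ΔP = 1013 − 951 = 62 hPa.
62^0.634 ≈ 13.689.
V ≈ 6.2 × 13.689 ≈ 84.9 kt.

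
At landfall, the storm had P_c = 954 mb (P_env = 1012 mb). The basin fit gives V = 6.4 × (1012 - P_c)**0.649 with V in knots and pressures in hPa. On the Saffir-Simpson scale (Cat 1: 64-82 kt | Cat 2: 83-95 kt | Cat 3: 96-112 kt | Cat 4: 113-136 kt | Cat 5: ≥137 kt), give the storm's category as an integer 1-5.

2

ΔP = 1012 − 954 = 58 mb.
V ≈ 6.4 × 58^0.649 = 6.4 × 13.95 ≈ 89 kt.
89 kt falls in the Category 2 band.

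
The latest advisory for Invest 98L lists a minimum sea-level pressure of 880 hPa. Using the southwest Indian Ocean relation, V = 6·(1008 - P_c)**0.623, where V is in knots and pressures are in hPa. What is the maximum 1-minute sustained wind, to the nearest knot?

ΔP = 1008 − 880 = 128 hPa.
128^0.623 ≈ 20.549.
V ≈ 6 × 20.549 ≈ 123.3 kt.

123 kt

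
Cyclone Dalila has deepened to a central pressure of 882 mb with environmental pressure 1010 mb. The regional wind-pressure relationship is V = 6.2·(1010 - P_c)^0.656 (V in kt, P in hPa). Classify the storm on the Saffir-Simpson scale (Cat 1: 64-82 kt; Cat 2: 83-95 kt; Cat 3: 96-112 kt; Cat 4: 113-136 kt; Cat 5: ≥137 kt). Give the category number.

ΔP = 1010 − 882 = 128 mb.
V ≈ 6.2 × 128^0.656 = 6.2 × 24.12 ≈ 150 kt.
150 kt falls in the Category 5 band.

5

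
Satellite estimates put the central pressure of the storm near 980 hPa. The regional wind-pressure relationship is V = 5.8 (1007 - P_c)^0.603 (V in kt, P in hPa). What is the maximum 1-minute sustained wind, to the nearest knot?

42 kt

ΔP = 1007 − 980 = 27 hPa.
27^0.603 ≈ 7.296.
V ≈ 5.8 × 7.296 ≈ 42.3 kt.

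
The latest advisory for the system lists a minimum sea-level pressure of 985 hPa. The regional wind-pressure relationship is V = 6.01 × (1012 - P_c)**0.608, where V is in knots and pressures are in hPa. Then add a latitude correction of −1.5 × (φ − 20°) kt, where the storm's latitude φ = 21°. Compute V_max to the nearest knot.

ΔP = 1012 − 985 = 27 hPa.
27^0.608 ≈ 7.418.
V ≈ 6.01 × 7.418 ≈ 44.6 kt.
Latitude correction: −1.5 × (21 − 20) = -1.5 kt.
Corrected V ≈ 43.1 kt → 43 kt.

43 kt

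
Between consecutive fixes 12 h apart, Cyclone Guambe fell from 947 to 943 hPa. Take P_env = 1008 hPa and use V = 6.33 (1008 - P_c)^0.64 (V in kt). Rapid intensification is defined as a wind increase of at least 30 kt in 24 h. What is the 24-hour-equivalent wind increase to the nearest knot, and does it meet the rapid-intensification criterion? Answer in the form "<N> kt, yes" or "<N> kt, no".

V₁: ΔP = 61, V ≈ 6.33 × 61^0.64 ≈ 87.91 kt.
V₂: ΔP = 65, V ≈ 6.33 × 65^0.64 ≈ 91.55 kt.
ΔV over 12 h = 3.64 kt → 24 h equivalent = 3.64 × 24/12 ≈ 7.28 kt.
7 kt < 30 kt ⇒ not rapid intensification.

7 kt, no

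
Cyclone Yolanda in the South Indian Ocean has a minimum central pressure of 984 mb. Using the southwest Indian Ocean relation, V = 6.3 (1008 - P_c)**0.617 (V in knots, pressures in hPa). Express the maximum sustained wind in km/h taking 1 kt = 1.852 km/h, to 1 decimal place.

ΔP = 1008 − 984 = 24 mb.
V ≈ 6.3 × 24^0.617 = 6.3 × 7.105 ≈ 44.764 kt.
44.764 × 1.852 ≈ 82.90 km/h → 82.9 km/h.

82.9 km/h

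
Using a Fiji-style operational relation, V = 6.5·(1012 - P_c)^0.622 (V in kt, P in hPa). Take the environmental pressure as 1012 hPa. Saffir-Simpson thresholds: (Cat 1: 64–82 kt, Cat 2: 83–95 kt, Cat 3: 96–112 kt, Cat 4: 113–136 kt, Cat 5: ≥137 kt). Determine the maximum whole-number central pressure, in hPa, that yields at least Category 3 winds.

Category 3 begins at V = 96 kt.
Required ΔP = (96/6.5)^(1/0.622) = 14.769^1.608 ≈ 75.86 hPa.
P_c ≤ 1012 − 75.86 = 936.14, so the highest integer P_c is 936 hPa.

936 hPa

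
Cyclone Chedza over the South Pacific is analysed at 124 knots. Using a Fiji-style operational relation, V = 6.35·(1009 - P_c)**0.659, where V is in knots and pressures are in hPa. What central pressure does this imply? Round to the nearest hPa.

918 hPa

ΔP = (V / 6.35)^(1/0.659) = (124/6.35)^1.517.
124/6.35 = 19.528; 19.528^1.517 ≈ 90.89 hPa.
P_c = 1009 − 90.89 = 918.11 ≈ 918 hPa.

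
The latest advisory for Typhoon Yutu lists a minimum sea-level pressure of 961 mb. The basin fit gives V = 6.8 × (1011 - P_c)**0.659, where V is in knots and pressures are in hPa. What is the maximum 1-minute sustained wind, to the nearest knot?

90 kt

ΔP = 1011 − 961 = 50 mb.
50^0.659 ≈ 13.171.
V ≈ 6.8 × 13.171 ≈ 89.6 kt.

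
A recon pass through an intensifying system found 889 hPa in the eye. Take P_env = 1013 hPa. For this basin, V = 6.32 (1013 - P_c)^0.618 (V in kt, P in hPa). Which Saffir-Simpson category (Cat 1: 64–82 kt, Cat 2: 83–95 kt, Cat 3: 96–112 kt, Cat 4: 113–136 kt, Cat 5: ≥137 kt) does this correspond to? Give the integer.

ΔP = 1013 − 889 = 124 hPa.
V ≈ 6.32 × 124^0.618 = 6.32 × 19.67 ≈ 124 kt.
124 kt falls in the Category 4 band.

4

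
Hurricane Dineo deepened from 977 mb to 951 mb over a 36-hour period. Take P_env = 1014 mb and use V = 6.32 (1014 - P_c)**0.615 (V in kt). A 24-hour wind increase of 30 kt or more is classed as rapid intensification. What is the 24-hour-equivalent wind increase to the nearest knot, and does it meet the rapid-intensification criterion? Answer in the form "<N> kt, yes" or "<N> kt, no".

15 kt, no

V₁: ΔP = 37, V ≈ 6.32 × 37^0.615 ≈ 58.23 kt.
V₂: ΔP = 63, V ≈ 6.32 × 63^0.615 ≈ 80.78 kt.
ΔV over 36 h = 22.55 kt → 24 h equivalent = 22.55 × 24/36 ≈ 15.03 kt.
15 kt < 30 kt ⇒ not rapid intensification.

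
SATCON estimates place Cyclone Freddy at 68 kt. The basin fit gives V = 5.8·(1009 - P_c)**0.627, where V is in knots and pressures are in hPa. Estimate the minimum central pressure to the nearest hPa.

958 hPa

ΔP = (V / 5.8)^(1/0.627) = (68/5.8)^1.595.
68/5.8 = 11.724; 11.724^1.595 ≈ 50.71 hPa.
P_c = 1009 − 50.71 = 958.29 ≈ 958 hPa.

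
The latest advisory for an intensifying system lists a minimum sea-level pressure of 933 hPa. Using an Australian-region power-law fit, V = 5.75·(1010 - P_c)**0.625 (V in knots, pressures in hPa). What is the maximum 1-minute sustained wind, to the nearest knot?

ΔP = 1010 − 933 = 77 hPa.
77^0.625 ≈ 15.103.
V ≈ 5.75 × 15.103 ≈ 86.8 kt.

87 kt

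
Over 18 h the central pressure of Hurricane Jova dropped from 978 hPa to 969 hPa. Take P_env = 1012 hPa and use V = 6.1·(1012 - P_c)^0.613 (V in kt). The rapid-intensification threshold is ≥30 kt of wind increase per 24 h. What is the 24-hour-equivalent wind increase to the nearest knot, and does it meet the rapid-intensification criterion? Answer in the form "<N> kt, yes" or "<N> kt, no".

V₁: ΔP = 34, V ≈ 6.1 × 34^0.613 ≈ 52.98 kt.
V₂: ΔP = 43, V ≈ 6.1 × 43^0.613 ≈ 61.19 kt.
ΔV over 18 h = 8.21 kt → 24 h equivalent = 8.21 × 24/18 ≈ 10.95 kt.
11 kt < 30 kt ⇒ not rapid intensification.

11 kt, no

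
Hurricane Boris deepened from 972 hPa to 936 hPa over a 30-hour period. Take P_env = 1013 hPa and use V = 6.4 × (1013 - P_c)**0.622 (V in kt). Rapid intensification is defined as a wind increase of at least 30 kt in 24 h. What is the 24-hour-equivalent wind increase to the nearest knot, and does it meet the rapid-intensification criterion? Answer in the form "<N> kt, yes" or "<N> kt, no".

V₁: ΔP = 41, V ≈ 6.4 × 41^0.622 ≈ 64.47 kt.
V₂: ΔP = 77, V ≈ 6.4 × 77^0.622 ≈ 95.41 kt.
ΔV over 30 h = 30.94 kt → 24 h equivalent = 30.94 × 24/30 ≈ 24.75 kt.
25 kt < 30 kt ⇒ not rapid intensification.

25 kt, no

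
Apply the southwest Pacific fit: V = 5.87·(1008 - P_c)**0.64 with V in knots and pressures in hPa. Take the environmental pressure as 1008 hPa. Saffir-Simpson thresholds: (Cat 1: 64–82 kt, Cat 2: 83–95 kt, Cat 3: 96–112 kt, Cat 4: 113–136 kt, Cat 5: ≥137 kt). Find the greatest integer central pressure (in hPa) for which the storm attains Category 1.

966 hPa

Category 1 begins at V = 64 kt.
Required ΔP = (64/5.87)^(1/0.64) = 10.903^1.562 ≈ 41.80 hPa.
P_c ≤ 1008 − 41.80 = 966.20, so the highest integer P_c is 966 hPa.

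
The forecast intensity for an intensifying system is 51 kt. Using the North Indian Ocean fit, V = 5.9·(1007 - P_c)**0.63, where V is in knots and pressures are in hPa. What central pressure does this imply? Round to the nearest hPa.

ΔP = (V / 5.9)^(1/0.63) = (51/5.9)^1.587.
51/5.9 = 8.644; 8.644^1.587 ≈ 30.68 hPa.
P_c = 1007 − 30.68 = 976.32 ≈ 976 hPa.

976 hPa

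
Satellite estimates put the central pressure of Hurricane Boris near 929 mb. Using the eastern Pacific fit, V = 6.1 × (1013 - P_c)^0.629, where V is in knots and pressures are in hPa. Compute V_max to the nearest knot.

ΔP = 1013 − 929 = 84 mb.
84^0.629 ≈ 16.232.
V ≈ 6.1 × 16.232 ≈ 99.0 kt.

99 kt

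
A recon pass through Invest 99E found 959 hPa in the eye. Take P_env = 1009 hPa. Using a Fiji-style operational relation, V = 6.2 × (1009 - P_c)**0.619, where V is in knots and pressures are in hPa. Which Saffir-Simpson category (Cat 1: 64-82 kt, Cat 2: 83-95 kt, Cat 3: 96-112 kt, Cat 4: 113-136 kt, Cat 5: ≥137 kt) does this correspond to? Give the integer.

ΔP = 1009 − 959 = 50 hPa.
V ≈ 6.2 × 50^0.619 = 6.2 × 11.26 ≈ 70 kt.
70 kt falls in the Category 1 band.

1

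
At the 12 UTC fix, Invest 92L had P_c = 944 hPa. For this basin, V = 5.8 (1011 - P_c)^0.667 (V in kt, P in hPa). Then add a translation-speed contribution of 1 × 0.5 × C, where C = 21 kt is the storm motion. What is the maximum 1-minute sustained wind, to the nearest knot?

106 kt

ΔP = 1011 − 944 = 67 hPa.
67^0.667 ≈ 16.519.
V ≈ 5.8 × 16.519 ≈ 95.8 kt.
Translation term: 1 × 0.5 × 21 = 10.5 kt.
Corrected V ≈ 106.3 kt → 106 kt.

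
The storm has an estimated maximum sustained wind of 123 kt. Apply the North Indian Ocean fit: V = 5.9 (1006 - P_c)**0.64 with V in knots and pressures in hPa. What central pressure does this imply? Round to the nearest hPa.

891 hPa

ΔP = (V / 5.9)^(1/0.64) = (123/5.9)^1.562.
123/5.9 = 20.847; 20.847^1.562 ≈ 115.09 hPa.
P_c = 1006 − 115.09 = 890.91 ≈ 891 hPa.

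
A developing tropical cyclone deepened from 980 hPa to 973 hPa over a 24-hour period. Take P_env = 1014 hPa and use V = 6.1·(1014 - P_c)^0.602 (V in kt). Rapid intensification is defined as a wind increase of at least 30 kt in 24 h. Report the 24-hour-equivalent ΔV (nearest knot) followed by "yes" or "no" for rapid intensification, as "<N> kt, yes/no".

6 kt, no

V₁: ΔP = 34, V ≈ 6.1 × 34^0.602 ≈ 50.97 kt.
V₂: ΔP = 41, V ≈ 6.1 × 41^0.602 ≈ 57.05 kt.
ΔV over 24 h = 6.08 kt → 24 h equivalent = 6.08 × 24/24 ≈ 6.08 kt.
6 kt < 30 kt ⇒ not rapid intensification.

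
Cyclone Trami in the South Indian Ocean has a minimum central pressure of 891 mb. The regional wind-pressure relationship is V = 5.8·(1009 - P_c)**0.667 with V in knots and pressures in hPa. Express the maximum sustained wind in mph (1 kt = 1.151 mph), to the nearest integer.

161 mph

ΔP = 1009 − 891 = 118 mb.
V ≈ 5.8 × 118^0.667 = 5.8 × 24.096 ≈ 139.757 kt.
139.757 × 1.151 ≈ 160.86 mph → 161 mph.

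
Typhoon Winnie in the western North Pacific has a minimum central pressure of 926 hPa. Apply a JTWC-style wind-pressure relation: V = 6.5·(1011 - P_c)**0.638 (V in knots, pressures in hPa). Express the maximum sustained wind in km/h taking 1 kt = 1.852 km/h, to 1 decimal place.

204.9 km/h

ΔP = 1011 − 926 = 85 hPa.
V ≈ 6.5 × 85^0.638 = 6.5 × 17.020 ≈ 110.632 kt.
110.632 × 1.852 ≈ 204.89 km/h → 204.9 km/h.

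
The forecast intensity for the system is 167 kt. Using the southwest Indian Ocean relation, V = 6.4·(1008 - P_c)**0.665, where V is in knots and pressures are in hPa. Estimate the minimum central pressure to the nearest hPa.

873 hPa

ΔP = (V / 6.4)^(1/0.665) = (167/6.4)^1.504.
167/6.4 = 26.094; 26.094^1.504 ≈ 134.94 hPa.
P_c = 1008 − 134.94 = 873.06 ≈ 873 hPa.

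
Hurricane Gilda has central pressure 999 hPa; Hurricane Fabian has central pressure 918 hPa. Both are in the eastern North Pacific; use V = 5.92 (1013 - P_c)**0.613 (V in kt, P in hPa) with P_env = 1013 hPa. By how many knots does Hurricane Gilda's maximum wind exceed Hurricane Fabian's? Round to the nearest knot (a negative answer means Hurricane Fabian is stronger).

-67 kt

Hurricane Gilda: ΔP = 14; V ≈ 5.92 × 14^0.613 ≈ 29.85 kt.
Hurricane Fabian: ΔP = 95; V ≈ 5.92 × 95^0.613 ≈ 96.53 kt.
Difference ≈ 29.85 − 96.53 = -66.68 → -67 kt.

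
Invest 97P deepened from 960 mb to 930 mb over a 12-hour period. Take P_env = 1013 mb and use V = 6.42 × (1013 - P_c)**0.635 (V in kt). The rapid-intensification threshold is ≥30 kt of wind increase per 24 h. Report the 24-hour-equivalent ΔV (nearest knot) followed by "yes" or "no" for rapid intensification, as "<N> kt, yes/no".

V₁: ΔP = 53, V ≈ 6.42 × 53^0.635 ≈ 79.88 kt.
V₂: ΔP = 83, V ≈ 6.42 × 83^0.635 ≈ 106.21 kt.
ΔV over 12 h = 26.33 kt → 24 h equivalent = 26.33 × 24/12 ≈ 52.66 kt.
53 kt ≥ 30 kt ⇒ rapid intensification.

53 kt, yes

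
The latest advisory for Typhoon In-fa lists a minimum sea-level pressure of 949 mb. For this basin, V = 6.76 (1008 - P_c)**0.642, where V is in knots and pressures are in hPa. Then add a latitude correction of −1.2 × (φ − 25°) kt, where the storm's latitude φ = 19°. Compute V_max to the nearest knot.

100 kt

ΔP = 1008 − 949 = 59 mb.
59^0.642 ≈ 13.705.
V ≈ 6.76 × 13.705 ≈ 92.6 kt.
Latitude correction: −1.2 × (19 − 25) = 7.2 kt.
Corrected V ≈ 99.8 kt → 100 kt.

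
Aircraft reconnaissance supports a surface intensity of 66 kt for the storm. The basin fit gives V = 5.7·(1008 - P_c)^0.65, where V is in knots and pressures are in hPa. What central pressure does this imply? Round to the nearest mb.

965 mb

ΔP = (V / 5.7)^(1/0.65) = (66/5.7)^1.538.
66/5.7 = 11.579; 11.579^1.538 ≈ 43.29 mb.
P_c = 1008 − 43.29 = 964.71 ≈ 965 mb.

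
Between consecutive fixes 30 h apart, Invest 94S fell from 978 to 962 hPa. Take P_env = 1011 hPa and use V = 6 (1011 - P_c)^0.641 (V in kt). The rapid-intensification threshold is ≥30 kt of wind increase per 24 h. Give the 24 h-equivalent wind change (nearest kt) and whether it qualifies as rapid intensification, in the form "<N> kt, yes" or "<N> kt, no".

13 kt, no

V₁: ΔP = 33, V ≈ 6 × 33^0.641 ≈ 56.43 kt.
V₂: ΔP = 49, V ≈ 6 × 49^0.641 ≈ 72.71 kt.
ΔV over 30 h = 16.28 kt → 24 h equivalent = 16.28 × 24/30 ≈ 13.02 kt.
13 kt < 30 kt ⇒ not rapid intensification.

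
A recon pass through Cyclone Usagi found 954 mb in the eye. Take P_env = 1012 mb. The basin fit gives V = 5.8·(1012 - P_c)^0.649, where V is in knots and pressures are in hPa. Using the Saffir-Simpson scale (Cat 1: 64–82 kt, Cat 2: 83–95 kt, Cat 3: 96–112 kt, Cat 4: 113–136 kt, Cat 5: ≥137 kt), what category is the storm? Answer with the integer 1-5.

1

ΔP = 1012 − 954 = 58 mb.
V ≈ 5.8 × 58^0.649 = 5.8 × 13.95 ≈ 81 kt.
81 kt falls in the Category 1 band.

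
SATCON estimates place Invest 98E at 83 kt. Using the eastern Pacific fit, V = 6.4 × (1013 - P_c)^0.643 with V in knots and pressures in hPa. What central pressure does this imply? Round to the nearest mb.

ΔP = (V / 6.4)^(1/0.643) = (83/6.4)^1.555.
83/6.4 = 12.969; 12.969^1.555 ≈ 53.80 mb.
P_c = 1013 − 53.80 = 959.20 ≈ 959 mb.

959 mb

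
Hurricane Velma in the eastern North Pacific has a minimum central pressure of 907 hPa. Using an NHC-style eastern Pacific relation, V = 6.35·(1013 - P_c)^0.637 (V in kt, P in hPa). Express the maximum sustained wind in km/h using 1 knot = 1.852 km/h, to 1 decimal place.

ΔP = 1013 − 907 = 106 hPa.
V ≈ 6.35 × 106^0.637 = 6.35 × 19.504 ≈ 123.849 kt.
123.849 × 1.852 ≈ 229.37 km/h → 229.4 km/h.

229.4 km/h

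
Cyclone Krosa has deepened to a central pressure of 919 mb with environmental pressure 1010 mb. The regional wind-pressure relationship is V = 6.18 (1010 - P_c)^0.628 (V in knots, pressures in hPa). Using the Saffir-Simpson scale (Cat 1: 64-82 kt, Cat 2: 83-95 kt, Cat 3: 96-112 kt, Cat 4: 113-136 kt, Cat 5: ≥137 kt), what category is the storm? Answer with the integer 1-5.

3

ΔP = 1010 − 919 = 91 mb.
V ≈ 6.18 × 91^0.628 = 6.18 × 16.99 ≈ 105 kt.
105 kt falls in the Category 3 band.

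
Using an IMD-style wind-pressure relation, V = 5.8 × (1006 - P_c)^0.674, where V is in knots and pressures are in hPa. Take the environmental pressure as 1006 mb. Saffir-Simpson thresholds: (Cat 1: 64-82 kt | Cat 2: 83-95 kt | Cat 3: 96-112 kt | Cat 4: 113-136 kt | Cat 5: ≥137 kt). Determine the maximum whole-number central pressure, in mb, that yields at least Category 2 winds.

954 mb

Category 2 begins at V = 83 kt.
Required ΔP = (83/5.8)^(1/0.674) = 14.310^1.484 ≈ 51.83 mb.
P_c ≤ 1006 − 51.83 = 954.17, so the highest integer P_c is 954 mb.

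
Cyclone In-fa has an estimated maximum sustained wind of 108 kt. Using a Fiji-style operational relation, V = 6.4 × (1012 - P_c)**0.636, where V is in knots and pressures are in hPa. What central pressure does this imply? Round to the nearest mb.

ΔP = (V / 6.4)^(1/0.636) = (108/6.4)^1.572.
108/6.4 = 16.875; 16.875^1.572 ≈ 85.04 mb.
P_c = 1012 − 85.04 = 926.96 ≈ 927 mb.

927 mb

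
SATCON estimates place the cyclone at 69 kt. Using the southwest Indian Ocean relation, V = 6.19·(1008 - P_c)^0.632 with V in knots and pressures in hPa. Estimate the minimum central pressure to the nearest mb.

ΔP = (V / 6.19)^(1/0.632) = (69/6.19)^1.582.
69/6.19 = 11.147; 11.147^1.582 ≈ 45.38 mb.
P_c = 1008 − 45.38 = 962.62 ≈ 963 mb.

963 mb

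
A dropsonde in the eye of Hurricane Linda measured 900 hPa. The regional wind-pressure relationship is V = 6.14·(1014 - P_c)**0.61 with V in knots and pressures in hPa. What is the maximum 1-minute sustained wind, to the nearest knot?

110 kt

ΔP = 1014 − 900 = 114 hPa.
114^0.61 ≈ 17.977.
V ≈ 6.14 × 17.977 ≈ 110.4 kt.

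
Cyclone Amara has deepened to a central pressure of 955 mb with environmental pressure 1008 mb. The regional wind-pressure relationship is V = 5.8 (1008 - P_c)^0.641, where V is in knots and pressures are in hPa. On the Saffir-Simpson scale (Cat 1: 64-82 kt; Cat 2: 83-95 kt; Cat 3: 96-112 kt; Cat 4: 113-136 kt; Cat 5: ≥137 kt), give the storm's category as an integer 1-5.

ΔP = 1008 − 955 = 53 mb.
V ≈ 5.8 × 53^0.641 = 5.8 × 12.74 ≈ 74 kt.
74 kt falls in the Category 1 band.

1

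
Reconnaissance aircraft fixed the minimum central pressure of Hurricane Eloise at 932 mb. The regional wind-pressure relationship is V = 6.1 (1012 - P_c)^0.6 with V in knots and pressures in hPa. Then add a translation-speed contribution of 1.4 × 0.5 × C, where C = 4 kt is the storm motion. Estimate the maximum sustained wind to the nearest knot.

ΔP = 1012 − 932 = 80 mb.
80^0.6 ≈ 13.863.
V ≈ 6.1 × 13.863 ≈ 84.6 kt.
Translation term: 1.4 × 0.5 × 4 = 2.8 kt.
Corrected V ≈ 87.4 kt → 87 kt.

87 kt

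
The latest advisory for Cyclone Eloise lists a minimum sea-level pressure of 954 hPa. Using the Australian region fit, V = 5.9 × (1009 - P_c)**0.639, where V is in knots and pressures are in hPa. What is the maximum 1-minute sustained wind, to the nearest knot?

ΔP = 1009 − 954 = 55 hPa.
55^0.639 ≈ 12.945.
V ≈ 5.9 × 12.945 ≈ 76.4 kt.

76 kt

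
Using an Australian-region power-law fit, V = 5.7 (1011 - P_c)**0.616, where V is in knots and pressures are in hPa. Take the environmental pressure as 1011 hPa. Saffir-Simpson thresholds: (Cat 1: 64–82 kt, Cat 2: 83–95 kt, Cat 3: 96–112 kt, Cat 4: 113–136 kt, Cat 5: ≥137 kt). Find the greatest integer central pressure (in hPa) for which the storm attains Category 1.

Category 1 begins at V = 64 kt.
Required ΔP = (64/5.7)^(1/0.616) = 11.228^1.623 ≈ 50.70 hPa.
P_c ≤ 1011 − 50.70 = 960.30, so the highest integer P_c is 960 hPa.

960 hPa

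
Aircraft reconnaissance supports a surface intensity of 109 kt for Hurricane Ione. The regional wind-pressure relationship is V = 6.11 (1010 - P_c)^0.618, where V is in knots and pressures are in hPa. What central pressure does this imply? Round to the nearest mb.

904 mb

ΔP = (V / 6.11)^(1/0.618) = (109/6.11)^1.618.
109/6.11 = 17.840; 17.840^1.618 ≈ 105.90 mb.
P_c = 1010 − 105.90 = 904.10 ≈ 904 mb.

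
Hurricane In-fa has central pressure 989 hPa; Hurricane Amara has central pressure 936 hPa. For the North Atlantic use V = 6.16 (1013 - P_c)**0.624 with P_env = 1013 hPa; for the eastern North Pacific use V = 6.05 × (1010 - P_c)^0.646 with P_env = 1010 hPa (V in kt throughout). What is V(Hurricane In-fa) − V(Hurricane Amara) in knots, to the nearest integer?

Hurricane In-fa: ΔP = 24; V ≈ 6.16 × 24^0.624 ≈ 44.75 kt.
Hurricane Amara: ΔP = 74; V ≈ 6.05 × 74^0.646 ≈ 97.56 kt.
Difference ≈ 44.75 − 97.56 = -52.81 → -53 kt.

-53 kt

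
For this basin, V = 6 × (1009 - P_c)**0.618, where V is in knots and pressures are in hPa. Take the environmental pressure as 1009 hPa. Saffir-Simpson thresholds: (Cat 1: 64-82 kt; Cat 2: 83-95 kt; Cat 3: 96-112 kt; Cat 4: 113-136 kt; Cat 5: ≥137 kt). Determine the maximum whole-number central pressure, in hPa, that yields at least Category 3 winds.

Category 3 begins at V = 96 kt.
Required ΔP = (96/6)^(1/0.618) = 16.000^1.618 ≈ 88.80 hPa.
P_c ≤ 1009 − 88.80 = 920.20, so the highest integer P_c is 920 hPa.

920 hPa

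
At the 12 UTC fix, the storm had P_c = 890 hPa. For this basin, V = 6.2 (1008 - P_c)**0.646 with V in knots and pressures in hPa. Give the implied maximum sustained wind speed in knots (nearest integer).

135 kt

ΔP = 1008 − 890 = 118 hPa.
118^0.646 ≈ 21.799.
V ≈ 6.2 × 21.799 ≈ 135.2 kt.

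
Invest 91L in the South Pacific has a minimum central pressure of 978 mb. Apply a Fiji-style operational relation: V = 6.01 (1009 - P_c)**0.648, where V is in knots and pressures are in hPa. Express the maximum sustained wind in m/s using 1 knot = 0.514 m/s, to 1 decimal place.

ΔP = 1009 − 978 = 31 mb.
V ≈ 6.01 × 31^0.648 = 6.01 × 9.256 ≈ 55.626 kt.
55.626 × 0.514 ≈ 28.59 m/s → 28.6 m/s.

28.6 m/s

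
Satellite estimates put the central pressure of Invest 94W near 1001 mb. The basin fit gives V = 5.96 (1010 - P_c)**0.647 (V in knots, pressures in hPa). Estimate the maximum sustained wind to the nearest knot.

ΔP = 1010 − 1001 = 9 mb.
9^0.647 ≈ 4.144.
V ≈ 5.96 × 4.144 ≈ 24.7 kt.

25 kt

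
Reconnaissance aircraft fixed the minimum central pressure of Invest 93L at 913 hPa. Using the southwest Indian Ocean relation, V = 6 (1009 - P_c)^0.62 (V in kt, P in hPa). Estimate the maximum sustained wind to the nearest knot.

102 kt

ΔP = 1009 − 913 = 96 hPa.
96^0.62 ≈ 16.944.
V ≈ 6 × 16.944 ≈ 101.7 kt.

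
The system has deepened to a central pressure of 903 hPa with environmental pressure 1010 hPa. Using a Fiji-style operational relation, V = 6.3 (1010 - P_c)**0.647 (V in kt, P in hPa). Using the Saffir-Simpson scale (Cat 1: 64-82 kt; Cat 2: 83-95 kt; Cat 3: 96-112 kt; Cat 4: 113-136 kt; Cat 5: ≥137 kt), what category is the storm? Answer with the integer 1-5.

ΔP = 1010 − 903 = 107 hPa.
V ≈ 6.3 × 107^0.647 = 6.3 × 20.56 ≈ 130 kt.
130 kt falls in the Category 4 band.

4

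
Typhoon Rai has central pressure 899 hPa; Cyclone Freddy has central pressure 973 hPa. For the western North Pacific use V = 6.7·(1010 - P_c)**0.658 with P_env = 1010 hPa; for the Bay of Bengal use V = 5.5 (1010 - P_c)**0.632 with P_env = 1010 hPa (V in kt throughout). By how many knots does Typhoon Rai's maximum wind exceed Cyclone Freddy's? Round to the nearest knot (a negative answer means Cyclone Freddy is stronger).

95 kt

Typhoon Rai: ΔP = 111; V ≈ 6.7 × 111^0.658 ≈ 148.56 kt.
Cyclone Freddy: ΔP = 37; V ≈ 5.5 × 37^0.632 ≈ 53.88 kt.
Difference ≈ 148.56 − 53.88 = 94.68 → 95 kt.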